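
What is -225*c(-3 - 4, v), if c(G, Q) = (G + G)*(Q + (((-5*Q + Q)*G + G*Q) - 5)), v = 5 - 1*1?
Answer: 261450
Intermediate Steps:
v = 4 (v = 5 - 1 = 4)
c(G, Q) = 2*G*(-5 + Q - 3*G*Q) (c(G, Q) = (2*G)*(Q + (((-4*Q)*G + G*Q) - 5)) = (2*G)*(Q + ((-4*G*Q + G*Q) - 5)) = (2*G)*(Q + (-3*G*Q - 5)) = (2*G)*(Q + (-5 - 3*G*Q)) = (2*G)*(-5 + Q - 3*G*Q) = 2*G*(-5 + Q - 3*G*Q))
-225*c(-3 - 4, v) = -450*(-3 - 4)*(-5 + 4 - 3*(-3 - 4)*4) = -450*(-7)*(-5 + 4 - 3*(-7)*4) = -450*(-7)*(-5 + 4 + 84) = -450*(-7)*83 = -225*(-1162) = 261450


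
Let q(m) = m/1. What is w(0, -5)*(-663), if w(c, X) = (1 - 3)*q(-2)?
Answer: -2652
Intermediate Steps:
q(m) = m (q(m) = m*1 = m)
w(c, X) = 4 (w(c, X) = (1 - 3)*(-2) = -2*(-2) = 4)
w(0, -5)*(-663) = 4*(-663) = -2652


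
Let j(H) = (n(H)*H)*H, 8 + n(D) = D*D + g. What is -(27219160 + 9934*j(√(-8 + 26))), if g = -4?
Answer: -28292032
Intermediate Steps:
n(D) = -12 + D² (n(D) = -8 + (D*D - 4) = -8 + (D² - 4) = -8 + (-4 + D²) = -12 + D²)
j(H) = H²*(-12 + H²) (j(H) = ((-12 + H²)*H)*H = (H*(-12 + H²))*H = H²*(-12 + H²))
-(27219160 + 9934*j(√(-8 + 26))) = -(27219160 + 9934*(-12 + (√(-8 + 26))²)*(-8 + 26)) = -9934/(1/(2740 + (√18)²*(-12 + (√18)²))) = -9934/(1/(2740 + (3*√2)²*(-12 + (3*√2)²))) = -(27219160 + 178812*(-12 + 18)) = -9934/(1/(2740 + 18*6)) = -9934/(1/(2740 + 108)) = -9934/(1/2848) = -9934/1/2848 = -9934*2848 = -28292032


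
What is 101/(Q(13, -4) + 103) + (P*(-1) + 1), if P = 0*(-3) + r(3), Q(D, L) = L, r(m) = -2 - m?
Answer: 695/99 ≈ 7.0202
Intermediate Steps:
P = -5 (P = 0*(-3) + (-2 - 1*3) = 0 + (-2 - 3) = 0 - 5 = -5)
101/(Q(13, -4) + 103) + (P*(-1) + 1) = 101/(-4 + 103) + (-5*(-1) + 1) = 101/99 + (5 + 1) = 101*(1/99) + 6 = 101/99 + 6 = 695/99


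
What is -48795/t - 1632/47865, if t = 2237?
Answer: -779741153/35691335 ≈ -21.847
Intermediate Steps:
-48795/t - 1632/47865 = -48795/2237 - 1632/47865 = -48795*1/2237 - 1632*1/47865 = -48795/2237 - 544/15955 = -779741153/35691335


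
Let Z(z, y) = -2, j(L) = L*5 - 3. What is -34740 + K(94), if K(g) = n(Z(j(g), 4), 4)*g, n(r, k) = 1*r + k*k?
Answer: -33424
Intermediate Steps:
j(L) = -3 + 5*L (j(L) = 5*L - 3 = -3 + 5*L)
n(r, k) = r + k**2
K(g) = 14*g (K(g) = (-2 + 4**2)*g = (-2 + 16)*g = 14*g)
-34740 + K(94) = -34740 + 14*94 = -34740 + 1316 = -33424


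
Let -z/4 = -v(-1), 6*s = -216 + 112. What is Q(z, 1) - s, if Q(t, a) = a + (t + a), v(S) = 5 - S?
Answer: 130/3 ≈ 43.333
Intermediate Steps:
s = -52/3 (s = (-216 + 112)/6 = (⅙)*(-104) = -52/3 ≈ -17.333)
z = 24 (z = -(-4)*(5 - 1*(-1)) = -(-4)*(5 + 1) = -(-4)*6 = -4*(-6) = 24)
Q(t, a) = t + 2*a (Q(t, a) = a + (a + t) = t + 2*a)
Q(z, 1) - s = (24 + 2*1) - 1*(-52/3) = (24 + 2) + 52/3 = 26 + 52/3 = 130/3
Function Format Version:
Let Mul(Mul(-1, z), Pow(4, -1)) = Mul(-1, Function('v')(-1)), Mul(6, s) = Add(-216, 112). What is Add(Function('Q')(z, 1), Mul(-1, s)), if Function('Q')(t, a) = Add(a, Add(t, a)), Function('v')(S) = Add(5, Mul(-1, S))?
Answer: Rational(130, 3) ≈ 43.333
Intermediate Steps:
s = Rational(-52, 3) (s = Mul(Rational(1, 6), Add(-216, 112)) = Mul(Rational(1, 6), -104) = Rational(-52, 3) ≈ -17.333)
z = 24 (z = Mul(-4, Mul(-1, Add(5, Mul(-1, -1)))) = Mul(-4, Mul(-1, Add(5, 1))) = Mul(-4, Mul(-1, 6)) = Mul(-4, -6) = 24)
Function('Q')(t, a) = Add(t, Mul(2, a)) (Function('Q')(t, a) = Add(a, Add(a, t)) = Add(t, Mul(2, a)))
Add(Function('Q')(z, 1), Mul(-1, s)) = Add(Add(24, Mul(2, 1)), Mul(-1, Rational(-52, 3))) = Add(Add(24, 2), Rational(52, 3)) = Add(26, Rational(52, 3)) = Rational(130, 3)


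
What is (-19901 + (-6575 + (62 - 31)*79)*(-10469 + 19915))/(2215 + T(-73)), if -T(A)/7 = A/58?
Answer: -2261657626/128981 ≈ -17535.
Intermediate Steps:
T(A) = -7*A/58
(-19901 + (-6575 + (62 - 31)*79)*(-10469 + 19915))/(2215 + T(-73)) = (-19901 + (-6575 + (62 - 31)*79)*(-10469 + 19915))/(2215 - 7/58*(-73)) = (-19901 + (-6575 + 31*79)*9446)/(2215 + 511/58) = (-19901 + (-6575 + 2449)*9446)/(128981/58) = (-19901 - 4126*9446)*(58/128981) = (-19901 - 38974196)*(58/128981) = -38994097*58/128981 = -2261657626/128981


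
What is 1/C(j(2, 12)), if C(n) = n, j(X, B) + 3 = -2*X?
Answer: -⅐ ≈ -0.14286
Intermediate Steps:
j(X, B) = -3 - 2*X
1/C(j(2, 12)) = 1/(-3 - 2*2) = 1/(-3 - 4) = 1/(-7) = -⅐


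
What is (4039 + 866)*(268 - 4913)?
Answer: -22783725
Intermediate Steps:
(4039 + 866)*(268 - 4913) = 4905*(-4645) = -22783725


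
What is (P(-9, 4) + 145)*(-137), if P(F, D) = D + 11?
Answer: -21920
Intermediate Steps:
P(F, D) = 11 + D
(P(-9, 4) + 145)*(-137) = ((11 + 4) + 145)*(-137) = (15 + 145)*(-137) = 160*(-137) = -21920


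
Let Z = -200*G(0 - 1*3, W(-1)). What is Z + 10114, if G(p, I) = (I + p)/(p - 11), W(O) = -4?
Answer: 10014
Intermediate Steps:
G(p, I) = (I + p)/(-11 + p)
Z = -100 (Z = -200*(-4 + (0 - 1*3))/(-11 + (0 - 1*3)) = -200*(-4 + (0 - 3))/(-11 + (0 - 3)) = -200*(-4 - 3)/(-11 - 3) = -200*(-7)/(-14) = -(-100)*(-7)/7 = -200*½ = -100)
Z + 10114 = -100 + 10114 = 10014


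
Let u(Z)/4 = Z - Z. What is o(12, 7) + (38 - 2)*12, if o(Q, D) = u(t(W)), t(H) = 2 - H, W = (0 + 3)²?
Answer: 432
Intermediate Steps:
W = 9 (W = 3² = 9)
u(Z) = 0 (u(Z) = 4*(Z - Z) = 4*0 = 0)
o(Q, D) = 0
o(12, 7) + (38 - 2)*12 = 0 + (38 - 2)*12 = 0 + 36*12 = 0 + 432 = 432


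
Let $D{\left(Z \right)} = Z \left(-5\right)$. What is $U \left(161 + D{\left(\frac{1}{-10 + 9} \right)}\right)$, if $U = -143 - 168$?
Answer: $-51626$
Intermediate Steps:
$D{\left(Z \right)} = - 5 Z$
$U = -311$ ($U = -143 - 168 = -311$)
$U \left(161 + D{\left(\frac{1}{-10 + 9} \right)}\right) = - 311 \left(161 - \frac{5}{-10 + 9}\right) = - 311 \left(161 - \frac{5}{-1}\right) = - 311 \left(161 - -5\right) = - 311 \left(161 + 5\right) = \left(-311\right) 166 = -51626$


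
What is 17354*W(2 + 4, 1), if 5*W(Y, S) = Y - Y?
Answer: 0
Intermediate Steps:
W(Y, S) = 0 (W(Y, S) = (Y - Y)/5 = (⅕)*0 = 0)
17354*W(2 + 4, 1) = 17354*0 = 0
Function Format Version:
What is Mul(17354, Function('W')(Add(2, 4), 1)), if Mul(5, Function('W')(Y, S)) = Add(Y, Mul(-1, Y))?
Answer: 0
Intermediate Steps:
Function('W')(Y, S) = 0 (Function('W')(Y, S) = Mul(Rational(1, 5), Add(Y, Mul(-1, Y))) = Mul(Rational(1, 5), 0) = 0)
Mul(17354, Function('W')(Add(2, 4), 1)) = Mul(17354, 0) = 0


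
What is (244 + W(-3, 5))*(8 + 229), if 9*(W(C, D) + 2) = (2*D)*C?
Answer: 56564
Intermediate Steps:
W(C, D) = -2 + 2*C*D/9 (W(C, D) = -2 + ((2*D)*C)/9 = -2 + (2*C*D)/9 = -2 + 2*C*D/9)
(244 + W(-3, 5))*(8 + 229) = (244 + (-2 + (2/9)*(-3)*5))*(8 + 229) = (244 + (-2 - 10/3))*237 = (244 - 16/3)*237 = (716/3)*237 = 56564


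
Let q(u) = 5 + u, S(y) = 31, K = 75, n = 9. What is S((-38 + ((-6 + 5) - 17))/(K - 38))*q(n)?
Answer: 434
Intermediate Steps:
S((-38 + ((-6 + 5) - 17))/(K - 38))*q(n) = 31*(5 + 9) = 31*14 = 434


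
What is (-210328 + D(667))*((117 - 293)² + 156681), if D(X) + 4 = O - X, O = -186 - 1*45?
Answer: -39638788110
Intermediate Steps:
O = -231 (O = -186 - 45 = -231)
D(X) = -235 - X (D(X) = -4 + (-231 - X) = -235 - X)
(-210328 + D(667))*((117 - 293)² + 156681) = (-210328 + (-235 - 1*667))*((117 - 293)² + 156681) = (-210328 + (-235 - 667))*((-176)² + 156681) = (-210328 - 902)*(30976 + 156681) = -211230*187657 = -39638788110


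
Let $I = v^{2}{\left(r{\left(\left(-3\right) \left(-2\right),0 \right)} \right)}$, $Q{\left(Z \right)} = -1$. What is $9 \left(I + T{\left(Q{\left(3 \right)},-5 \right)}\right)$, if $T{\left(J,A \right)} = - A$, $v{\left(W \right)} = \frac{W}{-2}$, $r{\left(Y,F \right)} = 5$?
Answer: $\frac{405}{4} \approx 101.25$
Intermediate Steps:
$v{\left(W \right)} = - \frac{W}{2}$ ($v{\left(W \right)} = W \left(- \frac{1}{2}\right) = - \frac{W}{2}$)
$I = \frac{25}{4}$ ($I = \left(\left(- \frac{1}{2}\right) 5\right)^{2} = \left(- \frac{5}{2}\right)^{2} = \frac{25}{4} \approx 6.25$)
$9 \left(I + T{\left(Q{\left(3 \right)},-5 \right)}\right) = 9 \left(\frac{25}{4} - -5\right) = 9 \left(\frac{25}{4} + 5\right) = 9 \cdot \frac{45}{4} = \frac{405}{4}$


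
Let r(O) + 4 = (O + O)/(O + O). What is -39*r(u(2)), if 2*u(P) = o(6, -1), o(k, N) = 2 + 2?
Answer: 117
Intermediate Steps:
o(k, N) = 4
u(P) = 2 (u(P) = (½)*4 = 2)
r(O) = -3 (r(O) = -4 + (O + O)/(O + O) = -4 + (2*O)/((2*O)) = -4 + (2*O)*(1/(2*O)) = -4 + 1 = -3)
-39*r(u(2)) = -39*(-3) = 117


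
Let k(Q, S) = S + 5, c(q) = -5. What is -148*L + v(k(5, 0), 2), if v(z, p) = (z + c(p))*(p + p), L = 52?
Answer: -7696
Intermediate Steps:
k(Q, S) = 5 + S
v(z, p) = 2*p*(-5 + z) (v(z, p) = (z - 5)*(p + p) = (-5 + z)*(2*p) = 2*p*(-5 + z))
-148*L + v(k(5, 0), 2) = -148*52 + 2*2*(-5 + (5 + 0)) = -7696 + 2*2*(-5 + 5) = -7696 + 2*2*0 = -7696 + 0 = -7696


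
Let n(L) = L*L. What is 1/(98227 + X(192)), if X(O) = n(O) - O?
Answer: 1/134899 ≈ 7.4129e-6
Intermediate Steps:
n(L) = L**2
X(O) = O**2 - O
1/(98227 + X(192)) = 1/(98227 + 192*(-1 + 192)) = 1/(98227 + 192*191) = 1/(98227 + 36672) = 1/134899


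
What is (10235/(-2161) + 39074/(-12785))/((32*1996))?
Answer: -215293389/1764680206720 ≈ -0.00012200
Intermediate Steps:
(10235/(-2161) + 39074/(-12785))/((32*1996)) = (10235*(-1/2161) + 39074*(-1/12785))/63872 = (-10235/2161 - 39074/12785)*(1/63872) = -215293389/27628385*1/63872 = -215293389/1764680206720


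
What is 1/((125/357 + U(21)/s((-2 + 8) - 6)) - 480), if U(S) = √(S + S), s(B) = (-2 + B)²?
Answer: -489047160/234568725371 - 254898*√42/234568725371 ≈ -0.0020919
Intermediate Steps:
U(S) = √2*√S (U(S) = √(2*S) = √2*√S)
1/((125/357 + U(21)/s((-2 + 8) - 6)) - 480) = 1/((125/357 + (√2*√21)/((-2 + ((-2 + 8) - 6))²)) - 480) = 1/((125*(1/357) + √42/((-2 + (6 - 6))²)) - 480) = 1/((125/357 + √42/((-2 + 0)²)) - 480) = 1/((125/357 + √42/((-2)²)) - 480) = 1/((125/357 + √42/4) - 480) = 1/(-171235/357 + √42/4)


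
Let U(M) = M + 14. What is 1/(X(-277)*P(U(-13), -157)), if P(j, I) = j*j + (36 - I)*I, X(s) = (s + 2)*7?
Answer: 1/58327500 ≈ 1.7145e-8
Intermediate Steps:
X(s) = 14 + 7*s (X(s) = (2 + s)*7 = 14 + 7*s)
U(M) = 14 + M
P(j, I) = j² + I*(36 - I)
1/(X(-277)*P(U(-13), -157)) = 1/((14 + 7*(-277))*((14 - 13)² - 1*(-157)² + 36*(-157))) = 1/((14 - 1939)*(1² - 1*24649 - 5652)) = 1/((-1925)*(1 - 24649 - 5652)) = -1/1925/(-30300) = -1/1925*(-1/30300) = 1/58327500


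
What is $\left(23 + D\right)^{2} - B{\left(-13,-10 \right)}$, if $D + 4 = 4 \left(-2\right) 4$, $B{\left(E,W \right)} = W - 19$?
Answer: $198$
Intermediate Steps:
$B{\left(E,W \right)} = -19 + W$ ($B{\left(E,W \right)} = W - 19 = -19 + W$)
$D = -36$ ($D = -4 + 4 \left(-2\right) 4 = -4 - 32 = -36$)
$\left(23 + D\right)^{2} - B{\left(-13,-10 \right)} = \left(23 - 36\right)^{2} - \left(-19 - 10\right) = \left(-13\right)^{2} - -29 = 169 + 29 = 198$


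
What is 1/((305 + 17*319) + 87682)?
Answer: 1/93410 ≈ 1.0705e-5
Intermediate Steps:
1/((305 + 17*319) + 87682) = 1/((305 + 5423) + 87682) = 1/(5728 + 87682) = 1/93410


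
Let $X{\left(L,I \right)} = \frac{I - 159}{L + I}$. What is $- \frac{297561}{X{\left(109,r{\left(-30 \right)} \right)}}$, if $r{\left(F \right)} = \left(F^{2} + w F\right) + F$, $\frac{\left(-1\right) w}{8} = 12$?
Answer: $- \frac{382762633}{1197} \approx -3.1977 \cdot 10^{5}$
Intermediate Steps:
$w = -96$ ($w = \left(-8\right) 12 = -96$)
$r{\left(F \right)} = F^{2} - 95 F$ ($r{\left(F \right)} = \left(F^{2} - 96 F\right) + F = F^{2} - 95 F$)
$X{\left(L,I \right)} = \frac{-159 + I}{I + L}$
$- \frac{297561}{X{\left(109,r{\left(-30 \right)} \right)}} = - \frac{297561}{\frac{1}{- 30 \left(-95 - 30\right) + 109} \left(-159 - 30 \left(-95 - 30\right)\right)} = - \frac{297561}{\frac{1}{\left(-30\right) \left(-125\right) + 109} \left(-159 - -3750\right)} = - \frac{297561}{\frac{1}{3750 + 109} \left(-159 + 3750\right)} = - \frac{297561}{\frac{1}{3859} \cdot 3591} = - \frac{297561}{\frac{3591}{3859}} = \left(-297561\right) \frac{3859}{3591} = - \frac{382762633}{1197}$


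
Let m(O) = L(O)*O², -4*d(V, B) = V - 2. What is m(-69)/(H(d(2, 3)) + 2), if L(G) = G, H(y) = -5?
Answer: 109503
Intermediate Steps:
d(V, B) = ½ - V/4 (d(V, B) = -(V - 2)/4 = -(-2 + V)/4 = ½ - V/4)
m(O) = O³ (m(O) = O*O² = O³)
m(-69)/(H(d(2, 3)) + 2) = (-69)³/(-5 + 2) = -328509/(-3) = -⅓*(-328509) = 109503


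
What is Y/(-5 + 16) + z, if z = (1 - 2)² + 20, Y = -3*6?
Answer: 213/11 ≈ 19.364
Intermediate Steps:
Y = -18
z = 21 (z = (-1)² + 20 = 1 + 20 = 21)
Y/(-5 + 16) + z = -18/(-5 + 16) + 21 = -18/11 + 21 = 213/11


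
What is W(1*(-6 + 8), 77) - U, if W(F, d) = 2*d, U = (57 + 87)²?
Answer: -20582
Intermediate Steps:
U = 20736 (U = 144² = 20736)
W(1*(-6 + 8), 77) - U = 2*77 - 1*20736 = 154 - 20736 = -20582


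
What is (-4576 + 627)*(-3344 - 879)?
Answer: 16676627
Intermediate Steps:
(-4576 + 627)*(-3344 - 879) = -3949*(-4223) = 16676627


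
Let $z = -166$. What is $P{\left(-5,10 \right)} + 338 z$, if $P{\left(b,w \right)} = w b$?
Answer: $-56158$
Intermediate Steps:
$P{\left(b,w \right)} = b w$
$P{\left(-5,10 \right)} + 338 z = \left(-5\right) 10 + 338 \left(-166\right) = -50 - 56108 = -56158$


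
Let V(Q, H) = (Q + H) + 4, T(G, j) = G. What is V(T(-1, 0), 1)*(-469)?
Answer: -1876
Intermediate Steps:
V(Q, H) = 4 + H + Q (V(Q, H) = (H + Q) + 4 = 4 + H + Q)
V(T(-1, 0), 1)*(-469) = (4 + 1 - 1)*(-469) = 4*(-469) = -1876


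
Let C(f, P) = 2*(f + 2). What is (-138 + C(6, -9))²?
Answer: 14884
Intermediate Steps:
C(f, P) = 4 + 2*f (C(f, P) = 2*(2 + f) = 4 + 2*f)
(-138 + C(6, -9))² = (-138 + (4 + 2*6))² = (-138 + (4 + 12))² = (-138 + 16)² = (-122)² = 14884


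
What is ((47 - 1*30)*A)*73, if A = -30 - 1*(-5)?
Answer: -31025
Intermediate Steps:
A = -25 (A = -30 + 5 = -25)
((47 - 1*30)*A)*73 = ((47 - 1*30)*(-25))*73 = ((47 - 30)*(-25))*73 = (17*(-25))*73 = -425*73 = -31025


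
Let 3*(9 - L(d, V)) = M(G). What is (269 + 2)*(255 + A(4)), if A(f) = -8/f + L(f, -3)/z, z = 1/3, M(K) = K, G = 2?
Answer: 75338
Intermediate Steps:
L(d, V) = 25/3 (L(d, V) = 9 - ⅓*2 = 9 - ⅔ = 25/3)
z = ⅓ ≈ 0.33333
A(f) = 25 - 8/f (A(f) = -8/f + 25/(3*(⅓)) = -8/f + (25/3)*3 = -8/f + 25 = 25 - 8/f)
(269 + 2)*(255 + A(4)) = (269 + 2)*(255 + (25 - 8/4)) = 271*(255 + (25 - 8*¼)) = 271*(255 + (25 - 2)) = 271*(255 + 23) = 271*278 = 75338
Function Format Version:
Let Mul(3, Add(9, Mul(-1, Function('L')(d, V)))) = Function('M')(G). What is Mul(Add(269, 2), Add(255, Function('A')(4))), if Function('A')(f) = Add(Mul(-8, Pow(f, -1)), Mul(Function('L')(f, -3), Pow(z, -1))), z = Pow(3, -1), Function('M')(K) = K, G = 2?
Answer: 75338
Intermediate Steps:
Function('L')(d, V) = Rational(25, 3) (Function('L')(d, V) = Add(9, Mul(Rational(-1, 3), 2)) = Add(9, Rational(-2, 3)) = Rational(25, 3))
z = Rational(1, 3) ≈ 0.33333
Function('A')(f) = Add(25, Mul(-8, Pow(f, -1))) (Function('A')(f) = Add(Mul(-8, Pow(f, -1)), Mul(Rational(25, 3), Pow(Rational(1, 3), -1))) = Add(Mul(-8, Pow(f, -1)), Mul(Rational(25, 3), 3)) = Add(Mul(-8, Pow(f, -1)), 25) = Add(25, Mul(-8, Pow(f, -1))))
Mul(Add(269, 2), Add(255, Function('A')(4))) = Mul(Add(269, 2), Add(255, Add(25, Mul(-8, Pow(4, -1))))) = Mul(271, Add(255, Add(25, Mul(-8, Rational(1, 4))))) = Mul(271, Add(255, Add(25, -2))) = Mul(271, Add(255, 23)) = Mul(271, 278) = 75338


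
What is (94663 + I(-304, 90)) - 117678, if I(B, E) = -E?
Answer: -23105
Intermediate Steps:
(94663 + I(-304, 90)) - 117678 = (94663 - 1*90) - 117678 = (94663 - 90) - 117678 = 94573 - 117678 = -23105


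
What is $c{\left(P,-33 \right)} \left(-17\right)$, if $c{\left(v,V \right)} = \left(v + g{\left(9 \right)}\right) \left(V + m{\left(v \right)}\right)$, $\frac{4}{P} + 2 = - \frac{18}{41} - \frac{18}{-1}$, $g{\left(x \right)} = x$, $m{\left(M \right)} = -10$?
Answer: $\frac{2158643}{319} \approx 6766.9$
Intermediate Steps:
$P = \frac{82}{319}$ ($P = \frac{4}{-2 - \left(-18 + \frac{18}{41}\right)} = \frac{4}{-2 - - \frac{720}{41}} = \frac{4}{-2 + \left(- \frac{18}{41} + 18\right)} = \frac{4}{-2 + \frac{720}{41}} = \frac{4}{\frac{638}{41}} = 4 \cdot \frac{41}{638} = \frac{82}{319} \approx 0.25705$)
$c{\left(v,V \right)} = \left(-10 + V\right) \left(9 + v\right)$ ($c{\left(v,V \right)} = \left(v + 9\right) \left(V - 10\right) = \left(9 + v\right) \left(-10 + V\right) = \left(-10 + V\right) \left(9 + v\right)$)
$c{\left(P,-33 \right)} \left(-17\right) = \left(-90 - \frac{820}{319} + 9 \left(-33\right) - \frac{246}{29}\right) \left(-17\right) = \left(-90 - \frac{820}{319} - 297 - \frac{246}{29}\right) \left(-17\right) = \left(- \frac{126979}{319}\right) \left(-17\right) = \frac{2158643}{319}$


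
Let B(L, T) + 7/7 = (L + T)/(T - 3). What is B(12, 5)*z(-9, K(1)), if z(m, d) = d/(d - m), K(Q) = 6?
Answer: 3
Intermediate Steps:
B(L, T) = -1 + (L + T)/(-3 + T) (B(L, T) = -1 + (L + T)/(T - 3) = -1 + (L + T)/(-3 + T))
B(12, 5)*z(-9, K(1)) = ((3 + 12)/(-3 + 5))*(6/(6 - 1*(-9))) = (15/2)*(6/(6 + 9)) = ((1/2)*15)*(6/15) = 15*(6*(1/15))/2 = (15/2)*(2/5) = 3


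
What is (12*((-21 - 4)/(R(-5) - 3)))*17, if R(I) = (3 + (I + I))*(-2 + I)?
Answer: -2550/23 ≈ -110.87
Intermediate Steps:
R(I) = (-2 + I)*(3 + 2*I) (R(I) = (3 + 2*I)*(-2 + I) = (-2 + I)*(3 + 2*I))
(12*((-21 - 4)/(R(-5) - 3)))*17 = (12*((-21 - 4)/((-6 - 1*(-5) + 2*(-5)²) - 3)))*17 = (12*(-25/((-6 + 5 + 2*25) - 3)))*17 = (12*(-25/((-6 + 5 + 50) - 3)))*17 = (12*(-25/(49 - 3)))*17 = (12*(-25/46))*17 = -150/23*17 = -2550/23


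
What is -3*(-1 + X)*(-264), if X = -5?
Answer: -4752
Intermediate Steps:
-3*(-1 + X)*(-264) = -3*(-1 - 5)*(-264) = -3*(-6)*(-264) = 18*(-264) = -4752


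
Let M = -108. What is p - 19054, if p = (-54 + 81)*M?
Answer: -21970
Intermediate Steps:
p = -2916 (p = (-54 + 81)*(-108) = 27*(-108) = -2916)
p - 19054 = -2916 - 19054 = -21970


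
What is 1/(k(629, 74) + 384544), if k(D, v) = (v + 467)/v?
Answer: 74/28456797 ≈ 2.6004e-6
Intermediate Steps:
k(D, v) = (467 + v)/v
1/(k(629, 74) + 384544) = 1/((467 + 74)/74 + 384544) = 1/((1/74)*541 + 384544) = 1/(541/74 + 384544) = 1/(28456797/74) = 74/28456797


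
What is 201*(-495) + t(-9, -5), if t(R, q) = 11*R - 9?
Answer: -99603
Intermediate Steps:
t(R, q) = -9 + 11*R
201*(-495) + t(-9, -5) = 201*(-495) + (-9 + 11*(-9)) = -99495 + (-9 - 99) = -99495 - 108 = -99603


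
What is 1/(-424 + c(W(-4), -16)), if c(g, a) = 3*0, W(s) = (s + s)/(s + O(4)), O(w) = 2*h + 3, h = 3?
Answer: -1/424 ≈ -0.0023585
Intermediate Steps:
O(w) = 9 (O(w) = 2*3 + 3 = 6 + 3 = 9)
W(s) = 2*s/(9 + s) (W(s) = (s + s)/(s + 9) = (2*s)/(9 + s) = 2*s/(9 + s))
c(g, a) = 0
1/(-424 + c(W(-4), -16)) = 1/(-424 + 0) = 1/(-424) = -1/424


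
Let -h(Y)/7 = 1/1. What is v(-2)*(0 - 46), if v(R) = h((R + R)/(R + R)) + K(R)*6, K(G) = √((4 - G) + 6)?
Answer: 322 - 552*√3 ≈ -634.09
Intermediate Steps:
K(G) = √(10 - G)
h(Y) = -7 (h(Y) = -7/1 = -7*1 = -7)
v(R) = -7 + 6*√(10 - R) (v(R) = -7 + √(10 - R)*6 = -7 + 6*√(10 - R))
v(-2)*(0 - 46) = (-7 + 6*√(10 - 1*(-2)))*(0 - 46) = (-7 + 6*√(10 + 2))*(-46) = (-7 + 6*√12)*(-46) = (-7 + 6*(2*√3))*(-46) = (-7 + 12*√3)*(-46) = 322 - 552*√3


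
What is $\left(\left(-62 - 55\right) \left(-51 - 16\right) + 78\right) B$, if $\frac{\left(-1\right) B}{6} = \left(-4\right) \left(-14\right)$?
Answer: $-2660112$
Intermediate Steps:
$B = -336$ ($B = - 6 \left(\left(-4\right) \left(-14\right)\right) = \left(-6\right) 56 = -336$)
$\left(\left(-62 - 55\right) \left(-51 - 16\right) + 78\right) B = \left(\left(-62 - 55\right) \left(-51 - 16\right) + 78\right) \left(-336\right) = \left(\left(-117\right) \left(-67\right) + 78\right) \left(-336\right) = \left(7839 + 78\right) \left(-336\right) = 7917 \left(-336\right) = -2660112$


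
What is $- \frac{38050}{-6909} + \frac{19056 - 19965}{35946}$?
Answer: $\frac{151273891}{27594546} \approx 5.482$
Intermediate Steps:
$- \frac{38050}{-6909} + \frac{19056 - 19965}{35946} = \left(-38050\right) \left(- \frac{1}{6909}\right) - \frac{101}{3994} = \frac{38050}{6909} - \frac{101}{3994} = \frac{151273891}{27594546}$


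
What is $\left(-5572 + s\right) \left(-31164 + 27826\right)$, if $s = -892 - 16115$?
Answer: $75368702$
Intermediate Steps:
$s = -17007$ ($s = -892 - 16115 = -17007$)
$\left(-5572 + s\right) \left(-31164 + 27826\right) = \left(-5572 - 17007\right) \left(-31164 + 27826\right) = \left(-22579\right) \left(-3338\right) = 75368702$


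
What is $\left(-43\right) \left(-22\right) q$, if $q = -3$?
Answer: $-2838$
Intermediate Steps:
$\left(-43\right) \left(-22\right) q = \left(-43\right) \left(-22\right) \left(-3\right) = 946 \left(-3\right) = -2838$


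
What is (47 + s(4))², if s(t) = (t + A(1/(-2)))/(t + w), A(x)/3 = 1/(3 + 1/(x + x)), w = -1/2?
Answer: 115600/49 ≈ 2359.2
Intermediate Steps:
w = -½ (w = -1*½ = -½ ≈ -0.50000)
A(x) = 3/(3 + 1/(2*x)) (A(x) = 3/(3 + 1/(x + x)) = 3/(3 + 1/(2*x)))
s(t) = (3/2 + t)/(-½ + t) (s(t) = (t + 6/(-2*(1 + 6/(-2))))/(t - ½) = (t + 6*(-½)/(1 + 6*(-½)))/(-½ + t) = (t + 6*(-½)/(1 - 3))/(-½ + t) = (t + 6*(-½)/(-2))/(-½ + t) = (t + 6*(-½)*(-½))/(-½ + t) = (t + 3/2)/(-½ + t) = (3/2 + t)/(-½ + t))
(47 + s(4))² = (47 + (3 + 2*4)/(-1 + 2*4))² = (47 + (3 + 8)/(-1 + 8))² = (47 + 11/7)² = (340/7)² = 115600/49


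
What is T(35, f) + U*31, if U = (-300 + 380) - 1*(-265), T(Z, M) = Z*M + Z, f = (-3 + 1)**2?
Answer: 10870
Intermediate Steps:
f = 4 (f = (-2)**2 = 4)
T(Z, M) = Z + M*Z (T(Z, M) = M*Z + Z = Z + M*Z)
U = 345 (U = 80 + 265 = 345)
T(35, f) + U*31 = 35*(1 + 4) + 345*31 = 35*5 + 10695 = 175 + 10695 = 10870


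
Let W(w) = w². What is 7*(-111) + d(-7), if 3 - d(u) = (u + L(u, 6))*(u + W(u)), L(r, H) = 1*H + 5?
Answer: -942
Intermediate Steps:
L(r, H) = 5 + H (L(r, H) = H + 5 = 5 + H)
d(u) = 3 - (11 + u)*(u + u²) (d(u) = 3 - (u + (5 + 6))*(u + u²) = 3 - (u + 11)*(u + u²) = 3 - (11 + u)*(u + u²))
7*(-111) + d(-7) = 7*(-111) + (3 - 1*(-7)³ - 12*(-7)² - 11*(-7)) = -777 + (3 - 1*(-343) - 12*49 + 77) = -777 + (3 + 343 - 588 + 77) = -777 - 165 = -942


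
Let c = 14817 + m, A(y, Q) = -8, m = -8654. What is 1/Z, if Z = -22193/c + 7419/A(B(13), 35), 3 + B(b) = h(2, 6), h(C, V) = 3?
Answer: -49304/45900841 ≈ -0.0010741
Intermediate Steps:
B(b) = 0 (B(b) = -3 + 3 = 0)
c = 6163 (c = 14817 - 8654 = 6163)
Z = -45900841/49304 (Z = -22193/6163 + 7419/(-8) = -22193*1/6163 + 7419*(-⅛) = -22193/6163 - 7419/8 = -45900841/49304 ≈ -930.98)
1/Z = 1/(-45900841/49304) = -49304/45900841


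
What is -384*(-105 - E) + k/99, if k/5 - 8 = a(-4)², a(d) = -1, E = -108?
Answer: -12667/11 ≈ -1151.5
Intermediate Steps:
k = 45 (k = 40 + 5*(-1)² = 40 + 5*1 = 40 + 5 = 45)
-384*(-105 - E) + k/99 = -384*(-105 - 1*(-108)) + 45/99 = -384*(-105 + 108) + 45*(1/99) = -384*3 + 5/11 = -1152 + 5/11 = -12667/11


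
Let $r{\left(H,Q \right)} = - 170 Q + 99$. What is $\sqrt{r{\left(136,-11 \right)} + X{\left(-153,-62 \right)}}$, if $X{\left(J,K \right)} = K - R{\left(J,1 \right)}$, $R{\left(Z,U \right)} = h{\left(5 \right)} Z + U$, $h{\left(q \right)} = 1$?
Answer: $\sqrt{2059} \approx 45.376$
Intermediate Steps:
$r{\left(H,Q \right)} = 99 - 170 Q$
$R{\left(Z,U \right)} = U + Z$ ($R{\left(Z,U \right)} = 1 Z + U = Z + U = U + Z$)
$X{\left(J,K \right)} = -1 + K - J$ ($X{\left(J,K \right)} = K - \left(1 + J\right) = -1 + K - J$)
$\sqrt{r{\left(136,-11 \right)} + X{\left(-153,-62 \right)}} = \sqrt{\left(99 - -1870\right) - -90} = \sqrt{\left(99 + 1870\right) - -90} = \sqrt{1969 + 90} = \sqrt{2059}$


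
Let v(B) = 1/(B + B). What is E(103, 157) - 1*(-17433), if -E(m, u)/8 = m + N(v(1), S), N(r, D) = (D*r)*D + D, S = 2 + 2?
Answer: 16513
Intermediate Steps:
v(B) = 1/(2*B)
S = 4
N(r, D) = D + r*D² (N(r, D) = r*D² + D = D + r*D²)
E(m, u) = -96 - 8*m (E(m, u) = -8*(m + 4*(1 + 4*((½)/1))) = -8*(m + 4*(1 + 4*((½)*1))) = -8*(m + 4*(1 + 4*(½))) = -8*(m + 4*(1 + 2)) = -8*(m + 4*3) = -8*(m + 12) = -8*(12 + m) = -96 - 8*m)
E(103, 157) - 1*(-17433) = (-96 - 8*103) - 1*(-17433) = (-96 - 824) + 17433 = -920 + 17433 = 16513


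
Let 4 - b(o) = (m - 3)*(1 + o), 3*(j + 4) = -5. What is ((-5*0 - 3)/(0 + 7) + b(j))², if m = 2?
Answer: 529/441 ≈ 1.1995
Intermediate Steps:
j = -17/3 (j = -4 + (⅓)*(-5) = -4 - 5/3 = -17/3 ≈ -5.6667)
b(o) = 5 + o (b(o) = 4 - (2 - 3)*(1 + o) = 4 - (-1)*(1 + o) = 4 - (-1 - o) = 4 + (1 + o) = 5 + o)
((-5*0 - 3)/(0 + 7) + b(j))² = ((-5*0 - 3)/(0 + 7) + (5 - 17/3))² = ((0 - 3)/7 - ⅔)² = (-3*⅐ - ⅔)² = (-3/7 - ⅔)² = (-23/21)² = 529/441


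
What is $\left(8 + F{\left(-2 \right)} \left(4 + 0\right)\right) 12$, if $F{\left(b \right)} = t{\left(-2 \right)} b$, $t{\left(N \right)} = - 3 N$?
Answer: $-480$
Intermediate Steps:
$F{\left(b \right)} = 6 b$ ($F{\left(b \right)} = \left(-3\right) \left(-2\right) b = 6 b$)
$\left(8 + F{\left(-2 \right)} \left(4 + 0\right)\right) 12 = \left(8 + 6 \left(-2\right) \left(4 + 0\right)\right) 12 = \left(8 - 48\right) 12 = \left(-40\right) 12 = -480$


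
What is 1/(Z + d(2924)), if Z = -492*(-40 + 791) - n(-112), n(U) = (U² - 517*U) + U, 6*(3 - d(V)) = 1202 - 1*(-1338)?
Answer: -3/1320745 ≈ -2.2714e-6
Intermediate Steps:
d(V) = -1261/3 (d(V) = 3 - (1202 - 1*(-1338))/6 = 3 - (1202 + 1338)/6 = 3 - ⅙*2540 = 3 - 1270/3 = -1261/3)
n(U) = U² - 516*U
Z = -439828 (Z = -492*(-40 + 791) - (-112)*(-516 - 112) = -492*751 - (-112)*(-628) = -369492 - 1*70336 = -369492 - 70336 = -439828)
1/(Z + d(2924)) = 1/(-439828 - 1261/3) = 1/(-1320745/3) = -3/1320745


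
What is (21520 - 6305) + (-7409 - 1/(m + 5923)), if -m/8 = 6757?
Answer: 375726199/48133 ≈ 7806.0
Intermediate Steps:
m = -54056 (m = -8*6757 = -54056)
(21520 - 6305) + (-7409 - 1/(m + 5923)) = (21520 - 6305) + (-7409 - 1/(-54056 + 5923)) = 15215 + (-7409 - 1/(-48133)) = 15215 + (-7409 - 1*(-1/48133)) = 15215 + (-7409 + 1/48133) = 15215 - 356617396/48133 = 375726199/48133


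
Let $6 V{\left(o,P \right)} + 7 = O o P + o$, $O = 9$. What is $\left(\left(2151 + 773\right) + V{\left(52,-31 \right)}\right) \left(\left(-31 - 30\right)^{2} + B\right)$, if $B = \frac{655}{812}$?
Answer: $\frac{3103703889}{1624} \approx 1.9111 \cdot 10^{6}$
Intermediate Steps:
$V{\left(o,P \right)} = - \frac{7}{6} + \frac{o}{6} + \frac{3 P o}{2}$ ($V{\left(o,P \right)} = - \frac{7}{6} + \frac{9 o P + o}{6} = - \frac{7}{6} + \frac{9 P o + o}{6} = - \frac{7}{6} + \frac{o + 9 P o}{6} = - \frac{7}{6} + \left(\frac{o}{6} + \frac{3 P o}{2}\right) = - \frac{7}{6} + \frac{o}{6} + \frac{3 P o}{2}$)
$B = \frac{655}{812}$ ($B = 655 \cdot \frac{1}{812} = \frac{655}{812} \approx 0.80665$)
$\left(\left(2151 + 773\right) + V{\left(52,-31 \right)}\right) \left(\left(-31 - 30\right)^{2} + B\right) = \left(\left(2151 + 773\right) + \left(- \frac{7}{6} + \frac{1}{6} \cdot 52 + \frac{3}{2} \left(-31\right) 52\right)\right) \left(\left(-31 - 30\right)^{2} + \frac{655}{812}\right) = \left(2924 - \frac{4821}{2}\right) \left(\left(-61\right)^{2} + \frac{655}{812}\right) = \left(2924 - \frac{4821}{2}\right) \left(3721 + \frac{655}{812}\right) = \frac{1027}{2} \cdot \frac{3022107}{812} = \frac{3103703889}{1624}$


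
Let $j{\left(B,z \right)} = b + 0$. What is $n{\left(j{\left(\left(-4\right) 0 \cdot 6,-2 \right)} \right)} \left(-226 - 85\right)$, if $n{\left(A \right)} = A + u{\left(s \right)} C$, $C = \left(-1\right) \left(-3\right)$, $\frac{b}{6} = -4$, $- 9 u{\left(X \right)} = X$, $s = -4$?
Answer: $\frac{21148}{3} \approx 7049.3$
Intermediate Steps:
$u{\left(X \right)} = - \frac{X}{9}$
$b = -24$ ($b = 6 \left(-4\right) = -24$)
$C = 3$
$j{\left(B,z \right)} = -24$ ($j{\left(B,z \right)} = -24 + 0 = -24$)
$n{\left(A \right)} = \frac{4}{3} + A$ ($n{\left(A \right)} = A + \left(- \frac{1}{9}\right) \left(-4\right) 3 = A + \frac{4}{9} \cdot 3 = A + \frac{4}{3} = \frac{4}{3} + A$)
$n{\left(j{\left(\left(-4\right) 0 \cdot 6,-2 \right)} \right)} \left(-226 - 85\right) = \left(\frac{4}{3} - 24\right) \left(-226 - 85\right) = - \frac{68 \left(-226 - 85\right)}{3} = \left(- \frac{68}{3}\right) \left(-311\right) = \frac{21148}{3}$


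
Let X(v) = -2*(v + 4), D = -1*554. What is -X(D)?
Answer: -1100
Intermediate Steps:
D = -554
X(v) = -8 - 2*v (X(v) = -2*(4 + v) = -8 - 2*v)
-X(D) = -(-8 - 2*(-554)) = -(-8 + 1108) = -1*1100 = -1100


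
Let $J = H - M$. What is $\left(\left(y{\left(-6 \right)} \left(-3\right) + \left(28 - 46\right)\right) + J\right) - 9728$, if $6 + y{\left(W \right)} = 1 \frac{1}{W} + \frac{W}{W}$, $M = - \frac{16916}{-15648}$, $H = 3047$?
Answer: $- \frac{26150081}{3912} \approx -6684.6$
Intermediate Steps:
$M = \frac{4229}{3912}$ ($M = \left(-16916\right) \left(- \frac{1}{15648}\right) = \frac{4229}{3912} \approx 1.081$)
$y{\left(W \right)} = -5 + \frac{1}{W}$ ($y{\left(W \right)} = -6 + \left(1 \frac{1}{W} + \frac{W}{W}\right) = -6 + \left(\frac{1}{W} + 1\right) = -6 + \left(1 + \frac{1}{W}\right) = -5 + \frac{1}{W}$)
$J = \frac{11915635}{3912}$ ($J = 3047 - \frac{4229}{3912} = \frac{11915635}{3912} \approx 3045.9$)
$\left(\left(y{\left(-6 \right)} \left(-3\right) + \left(28 - 46\right)\right) + J\right) - 9728 = \left(\left(\left(-5 + \frac{1}{-6}\right) \left(-3\right) + \left(28 - 46\right)\right) + \frac{11915635}{3912}\right) - 9728 = \left(\left(\left(-5 - \frac{1}{6}\right) \left(-3\right) + \left(28 - 46\right)\right) + \frac{11915635}{3912}\right) - 9728 = \left(\left(\left(- \frac{31}{6}\right) \left(-3\right) - 18\right) + \frac{11915635}{3912}\right) - 9728 = \left(\left(\frac{31}{2} - 18\right) + \frac{11915635}{3912}\right) - 9728 = \left(- \frac{5}{2} + \frac{11915635}{3912}\right) - 9728 = \frac{11905855}{3912} - 9728 = - \frac{26150081}{3912}$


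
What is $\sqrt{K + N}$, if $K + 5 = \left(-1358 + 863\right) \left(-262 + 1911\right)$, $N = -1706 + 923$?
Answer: $i \sqrt{817043} \approx 903.9 i$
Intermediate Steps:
$N = -783$
$K = -816260$ ($K = -5 + \left(-1358 + 863\right) \left(-262 + 1911\right) = -5 - 816255 = -816260$)
$\sqrt{K + N} = \sqrt{-816260 - 783} = \sqrt{-817043} = i \sqrt{817043}$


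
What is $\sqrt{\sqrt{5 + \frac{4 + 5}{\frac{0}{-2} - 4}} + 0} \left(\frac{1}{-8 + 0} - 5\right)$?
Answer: $- \frac{41 \sqrt{2} \sqrt[4]{11}}{16} \approx -6.5997$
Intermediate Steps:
$\sqrt{\sqrt{5 + \frac{4 + 5}{\frac{0}{-2} - 4}} + 0} \left(\frac{1}{-8 + 0} - 5\right) = \sqrt{\sqrt{5 + \frac{9}{0 \left(- \frac{1}{2}\right) - 4}} + 0} \left(\frac{1}{-8} - 5\right) = \sqrt{\sqrt{5 + \frac{9}{0 - 4}} + 0} \left(- \frac{1}{8} - 5\right) = \sqrt{\sqrt{5 + \frac{9}{-4}} + 0} \left(- \frac{41}{8}\right) = \sqrt{\sqrt{5 + 9 \left(- \frac{1}{4}\right)} + 0} \left(- \frac{41}{8}\right) = \sqrt{\sqrt{5 - \frac{9}{4}} + 0} \left(- \frac{41}{8}\right) = \sqrt{\sqrt{\frac{11}{4}} + 0} \left(- \frac{41}{8}\right) = \sqrt{\frac{\sqrt{11}}{2} + 0} \left(- \frac{41}{8}\right) = \sqrt{\frac{\sqrt{11}}{2}} \left(- \frac{41}{8}\right) = \frac{\sqrt{2} \sqrt[4]{11}}{2} \left(- \frac{41}{8}\right) = - \frac{41 \sqrt{2} \sqrt[4]{11}}{16}$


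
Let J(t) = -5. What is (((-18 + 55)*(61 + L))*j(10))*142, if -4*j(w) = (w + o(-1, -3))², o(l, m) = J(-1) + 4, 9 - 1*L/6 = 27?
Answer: 10000989/2 ≈ 5.0005e+6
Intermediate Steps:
L = -108 (L = 54 - 6*27 = 54 - 162 = -108)
o(l, m) = -1 (o(l, m) = -5 + 4 = -1)
j(w) = -(-1 + w)²/4 (j(w) = -(w - 1)²/4 = -(-1 + w)²/4)
(((-18 + 55)*(61 + L))*j(10))*142 = (((-18 + 55)*(61 - 108))*(-(-1 + 10)²/4))*142 = ((37*(-47))*(-¼*9²))*142 = -(-1739)*81/4*142 = -1739*(-81/4)*142 = (140859/4)*142 = 10000989/2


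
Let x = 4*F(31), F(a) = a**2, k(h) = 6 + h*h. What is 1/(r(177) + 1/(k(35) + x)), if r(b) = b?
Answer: 5075/898276 ≈ 0.0056497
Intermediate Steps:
k(h) = 6 + h**2
x = 3844 (x = 4*31**2 = 4*961 = 3844)
1/(r(177) + 1/(k(35) + x)) = 1/(177 + 1/((6 + 35**2) + 3844)) = 1/(177 + 1/((6 + 1225) + 3844)) = 1/(177 + 1/(1231 + 3844)) = 1/(177 + 1/5075) = 1/(898276/5075) = 5075/898276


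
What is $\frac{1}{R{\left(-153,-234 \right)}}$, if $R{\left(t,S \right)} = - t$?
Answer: $\frac{1}{153} \approx 0.0065359$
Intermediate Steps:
$\frac{1}{R{\left(-153,-234 \right)}} = \frac{1}{\left(-1\right) \left(-153\right)} = \frac{1}{153}$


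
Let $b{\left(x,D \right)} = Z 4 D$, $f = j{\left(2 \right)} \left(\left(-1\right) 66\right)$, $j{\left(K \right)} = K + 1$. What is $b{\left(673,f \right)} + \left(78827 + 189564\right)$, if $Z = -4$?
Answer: $271559$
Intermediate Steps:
$j{\left(K \right)} = 1 + K$
$f = -198$ ($f = \left(1 + 2\right) \left(\left(-1\right) 66\right) = 3 \left(-66\right) = -198$)
$b{\left(x,D \right)} = - 16 D$ ($b{\left(x,D \right)} = \left(-4\right) 4 D = - 16 D$)
$b{\left(673,f \right)} + \left(78827 + 189564\right) = \left(-16\right) \left(-198\right) + \left(78827 + 189564\right) = 3168 + 268391 = 271559$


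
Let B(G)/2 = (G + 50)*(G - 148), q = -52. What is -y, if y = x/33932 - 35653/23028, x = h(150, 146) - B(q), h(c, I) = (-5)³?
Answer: 761806/483531 ≈ 1.5755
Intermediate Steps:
h(c, I) = -125
B(G) = 2*(-148 + G)*(50 + G) (B(G) = 2*((G + 50)*(G - 148)) = 2*((50 + G)*(-148 + G)) = 2*((-148 + G)*(50 + G)) = 2*(-148 + G)*(50 + G))
x = -925 (x = -125 - (-14800 - 196*(-52) + 2*(-52)²) = -125 - (-14800 + 10192 + 2*2704) = -125 - (-14800 + 10192 + 5408) = -125 - 1*800 = -125 - 800 = -925)
y = -761806/483531 (y = -925/33932 - 35653/23028 = -925*1/33932 - 35653*1/23028 = -925/33932 - 353/228 = -761806/483531 ≈ -1.5755)
-y = -1*(-761806/483531) = 761806/483531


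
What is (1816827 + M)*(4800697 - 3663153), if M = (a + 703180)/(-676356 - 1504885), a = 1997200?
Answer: 4508012751825007288/2181241 ≈ 2.0667e+12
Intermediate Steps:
M = -2700380/2181241 (M = (1997200 + 703180)/(-676356 - 1504885) = 2700380/(-2181241) = 2700380*(-1/2181241) = -2700380/2181241 ≈ -1.2380)
(1816827 + M)*(4800697 - 3663153) = (1816827 - 2700380/2181241)*(4800697 - 3663153) = (3962934841927/2181241)*1137544 = 4508012751825007288/2181241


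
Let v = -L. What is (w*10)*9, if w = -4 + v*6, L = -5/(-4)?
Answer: -1035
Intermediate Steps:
L = 5/4 (L = -5*(-1/4) = 5/4 ≈ 1.2500)
v = -5/4 (v = -1*5/4 = -5/4 ≈ -1.2500)
w = -23/2 (w = -4 - 5/4*6 = -4 - 15/2 = -23/2 ≈ -11.500)
(w*10)*9 = -23/2*10*9 = -115*9 = -1035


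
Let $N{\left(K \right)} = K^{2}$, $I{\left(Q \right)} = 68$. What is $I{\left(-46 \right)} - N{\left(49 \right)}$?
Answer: $-2333$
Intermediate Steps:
$I{\left(-46 \right)} - N{\left(49 \right)} = 68 - 49^{2} = 68 - 2401 = -2333$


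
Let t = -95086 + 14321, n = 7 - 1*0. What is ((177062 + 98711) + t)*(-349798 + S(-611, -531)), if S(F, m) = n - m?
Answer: -68108494080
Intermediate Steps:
n = 7 (n = 7 + 0 = 7)
S(F, m) = 7 - m
t = -80765
((177062 + 98711) + t)*(-349798 + S(-611, -531)) = ((177062 + 98711) - 80765)*(-349798 + (7 - 1*(-531))) = (275773 - 80765)*(-349798 + (7 + 531)) = 195008*(-349798 + 538) = 195008*(-349260) = -68108494080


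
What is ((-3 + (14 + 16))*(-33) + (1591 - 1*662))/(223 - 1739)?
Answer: -19/758 ≈ -0.025066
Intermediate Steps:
((-3 + (14 + 16))*(-33) + (1591 - 1*662))/(223 - 1739) = ((-3 + 30)*(-33) + (1591 - 662))/(-1516) = (27*(-33) + 929)*(-1/1516) = (-891 + 929)*(-1/1516) = 38*(-1/1516) = -19/758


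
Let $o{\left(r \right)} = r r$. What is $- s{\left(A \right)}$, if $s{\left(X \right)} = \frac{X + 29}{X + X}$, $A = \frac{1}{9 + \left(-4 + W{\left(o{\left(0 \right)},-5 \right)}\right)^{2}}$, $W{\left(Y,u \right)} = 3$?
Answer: $- \frac{291}{2} \approx -145.5$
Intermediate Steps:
$o{\left(r \right)} = r^{2}$
$A = \frac{1}{10}$ ($A = \frac{1}{9 + \left(-4 + 3\right)^{2}} = \frac{1}{9 + \left(-1\right)^{2}} = \frac{1}{9 + 1} = \frac{1}{10} \approx 0.1$)
$s{\left(X \right)} = \frac{29 + X}{2 X}$
$- s{\left(A \right)} = - \frac{\frac{1}{\frac{1}{10}} \left(29 + \frac{1}{10}\right)}{2} = - \frac{10 \cdot 291}{2 \cdot 10} = \left(-1\right) \frac{291}{2} = - \frac{291}{2}$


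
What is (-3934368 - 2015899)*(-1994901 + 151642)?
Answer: 10967883200153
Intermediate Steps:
(-3934368 - 2015899)*(-1994901 + 151642) = -5950267*(-1843259) = 10967883200153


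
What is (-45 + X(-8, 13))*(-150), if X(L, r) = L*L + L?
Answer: -1650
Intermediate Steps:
X(L, r) = L + L² (X(L, r) = L² + L = L + L²)
(-45 + X(-8, 13))*(-150) = (-45 - 8*(1 - 8))*(-150) = (-45 - 8*(-7))*(-150) = (-45 + 56)*(-150) = 11*(-150) = -1650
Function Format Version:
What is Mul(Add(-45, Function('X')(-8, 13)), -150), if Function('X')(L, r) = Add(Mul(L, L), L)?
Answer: -1650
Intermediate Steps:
Function('X')(L, r) = Add(L, Pow(L, 2)) (Function('X')(L, r) = Add(Pow(L, 2), L) = Add(L, Pow(L, 2)))
Mul(Add(-45, Function('X')(-8, 13)), -150) = Mul(Add(-45, Mul(-8, Add(1, -8))), -150) = Mul(Add(-45, Mul(-8, -7)), -150) = Mul(Add(-45, 56), -150) = Mul(11, -150) = -1650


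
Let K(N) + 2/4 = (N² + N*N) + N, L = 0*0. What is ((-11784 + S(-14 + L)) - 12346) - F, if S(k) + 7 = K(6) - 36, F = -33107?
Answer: 18023/2 ≈ 9011.5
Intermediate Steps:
L = 0
K(N) = -½ + N + 2*N² (K(N) = -½ + ((N² + N*N) + N) = -½ + ((N² + N²) + N) = -½ + (2*N² + N) = -½ + (N + 2*N²) = -½ + N + 2*N²)
S(k) = 69/2 (S(k) = -7 + ((-½ + 6 + 2*6²) - 36) = -7 + ((-½ + 6 + 2*36) - 36) = -7 + ((-½ + 6 + 72) - 36) = -7 + (155/2 - 36) = -7 + 83/2 = 69/2)
((-11784 + S(-14 + L)) - 12346) - F = ((-11784 + 69/2) - 12346) - 1*(-33107) = (-23499/2 - 12346) + 33107 = -48191/2 + 33107 = 18023/2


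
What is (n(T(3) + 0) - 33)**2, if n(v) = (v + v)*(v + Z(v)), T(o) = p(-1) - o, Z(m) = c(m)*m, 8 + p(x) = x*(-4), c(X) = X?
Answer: 385641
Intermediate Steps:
p(x) = -8 - 4*x (p(x) = -8 + x*(-4) = -8 - 4*x)
Z(m) = m**2 (Z(m) = m*m = m**2)
T(o) = -4 - o (T(o) = (-8 - 4*(-1)) - o = (-8 + 4) - o = -4 - o)
n(v) = 2*v*(v + v**2) (n(v) = (v + v)*(v + v**2) = (2*v)*(v + v**2) = 2*v*(v + v**2))
(n(T(3) + 0) - 33)**2 = (2*((-4 - 1*3) + 0)**2*(1 + ((-4 - 1*3) + 0)) - 33)**2 = (2*((-4 - 3) + 0)**2*(1 + ((-4 - 3) + 0)) - 33)**2 = (2*(-7 + 0)**2*(1 + (-7 + 0)) - 33)**2 = (2*(-7)**2*(1 - 7) - 33)**2 = (2*49*(-6) - 33)**2 = (-588 - 33)**2 = (-621)**2 = 385641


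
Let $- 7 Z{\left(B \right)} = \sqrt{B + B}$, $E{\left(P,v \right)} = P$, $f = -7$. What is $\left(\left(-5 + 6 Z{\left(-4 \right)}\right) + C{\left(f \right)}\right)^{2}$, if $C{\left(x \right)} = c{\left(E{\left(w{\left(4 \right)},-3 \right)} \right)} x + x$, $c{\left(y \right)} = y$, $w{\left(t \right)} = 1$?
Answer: $\frac{17401}{49} + \frac{456 i \sqrt{2}}{7} \approx 355.12 + 92.126 i$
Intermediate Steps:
$Z{\left(B \right)} = - \frac{\sqrt{2} \sqrt{B}}{7}$ ($Z{\left(B \right)} = - \frac{\sqrt{B + B}}{7} = - \frac{\sqrt{2 B}}{7} = - \frac{\sqrt{2} \sqrt{B}}{7}$)
$C{\left(x \right)} = 2 x$ ($C{\left(x \right)} = 1 x + x = x + x = 2 x$)
$\left(\left(-5 + 6 Z{\left(-4 \right)}\right) + C{\left(f \right)}\right)^{2} = \left(\left(-5 + 6 \left(- \frac{\sqrt{2} \sqrt{-4}}{7}\right)\right) + 2 \left(-7\right)\right)^{2} = \left(\left(-5 + 6 \left(- \frac{\sqrt{2} \cdot 2 i}{7}\right)\right) - 14\right)^{2} = \left(\left(-5 + 6 \left(- \frac{2 i \sqrt{2}}{7}\right)\right) - 14\right)^{2} = \left(\left(-5 - \frac{12 i \sqrt{2}}{7}\right) - 14\right)^{2} = \left(-19 - \frac{12 i \sqrt{2}}{7}\right)^{2}$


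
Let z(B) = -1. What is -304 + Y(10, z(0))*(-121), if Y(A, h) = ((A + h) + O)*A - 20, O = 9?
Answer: -19664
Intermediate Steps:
Y(A, h) = -20 + A*(9 + A + h) (Y(A, h) = ((A + h) + 9)*A - 20 = (9 + A + h)*A - 20 = A*(9 + A + h) - 20 = -20 + A*(9 + A + h))
-304 + Y(10, z(0))*(-121) = -304 + (-20 + 10**2 + 9*10 + 10*(-1))*(-121) = -304 + (-20 + 100 + 90 - 10)*(-121) = -304 + 160*(-121) = -304 - 19360 = -19664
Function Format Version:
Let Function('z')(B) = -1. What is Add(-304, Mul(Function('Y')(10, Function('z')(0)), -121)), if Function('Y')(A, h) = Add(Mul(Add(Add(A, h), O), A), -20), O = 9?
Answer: -19664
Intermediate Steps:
Function('Y')(A, h) = Add(-20, Mul(A, Add(9, A, h))) (Function('Y')(A, h) = Add(Mul(Add(Add(A, h), 9), A), -20) = Add(Mul(Add(9, A, h), A), -20) = Add(Mul(A, Add(9, A, h)), -20) = Add(-20, Mul(A, Add(9, A, h))))
Add(-304, Mul(Function('Y')(10, Function('z')(0)), -121)) = Add(-304, Mul(Add(-20, Pow(10, 2), Mul(9, 10), Mul(10, -1)), -121)) = Add(-304, Mul(Add(-20, 100, 90, -10), -121)) = Add(-304, Mul(160, -121)) = Add(-304, -19360) = -19664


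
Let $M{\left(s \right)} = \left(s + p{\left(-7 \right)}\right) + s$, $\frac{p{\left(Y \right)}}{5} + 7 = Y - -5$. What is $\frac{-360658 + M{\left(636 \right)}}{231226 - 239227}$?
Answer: $\frac{359431}{8001} \approx 44.923$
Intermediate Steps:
$p{\left(Y \right)} = -10 + 5 Y$ ($p{\left(Y \right)} = -35 + 5 \left(Y - -5\right) = -35 + 5 \left(Y + 5\right) = -35 + 5 \left(5 + Y\right) = -35 + \left(25 + 5 Y\right) = -10 + 5 Y$)
$M{\left(s \right)} = -45 + 2 s$ ($M{\left(s \right)} = \left(s + \left(-10 + 5 \left(-7\right)\right)\right) + s = \left(s - 45\right) + s = \left(-45 + s\right) + s = -45 + 2 s$)
$\frac{-360658 + M{\left(636 \right)}}{231226 - 239227} = \frac{-360658 + \left(-45 + 2 \cdot 636\right)}{231226 - 239227} = \frac{-360658 + \left(-45 + 1272\right)}{-8001} = \left(-360658 + 1227\right) \left(- \frac{1}{8001}\right) = \left(-359431\right) \left(- \frac{1}{8001}\right) = \frac{359431}{8001}$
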